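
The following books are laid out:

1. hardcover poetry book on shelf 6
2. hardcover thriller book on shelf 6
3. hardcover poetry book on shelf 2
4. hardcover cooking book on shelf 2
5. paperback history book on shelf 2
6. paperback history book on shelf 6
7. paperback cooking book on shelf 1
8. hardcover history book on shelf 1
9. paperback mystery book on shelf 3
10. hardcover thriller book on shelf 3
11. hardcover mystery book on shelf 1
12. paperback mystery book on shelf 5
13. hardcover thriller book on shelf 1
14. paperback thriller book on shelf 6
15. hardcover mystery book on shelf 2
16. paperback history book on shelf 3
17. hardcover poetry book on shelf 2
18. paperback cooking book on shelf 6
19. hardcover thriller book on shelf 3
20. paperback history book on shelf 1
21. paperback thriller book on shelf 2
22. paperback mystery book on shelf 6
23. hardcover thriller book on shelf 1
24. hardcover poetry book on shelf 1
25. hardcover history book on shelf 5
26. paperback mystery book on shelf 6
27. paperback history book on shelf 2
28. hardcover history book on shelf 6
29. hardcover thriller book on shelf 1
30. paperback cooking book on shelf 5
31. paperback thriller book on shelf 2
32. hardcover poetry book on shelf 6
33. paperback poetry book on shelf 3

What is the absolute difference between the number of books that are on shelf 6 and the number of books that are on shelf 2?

books on shelf 6: 9. books on shelf 2: 8.
|9 − 8| = 9 − 8 = 1.

1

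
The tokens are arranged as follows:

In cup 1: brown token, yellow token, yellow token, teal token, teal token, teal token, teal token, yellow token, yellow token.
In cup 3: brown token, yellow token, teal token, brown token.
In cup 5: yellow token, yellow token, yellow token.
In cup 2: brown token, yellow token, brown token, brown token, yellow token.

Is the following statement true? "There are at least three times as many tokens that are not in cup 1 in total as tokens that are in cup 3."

There are 12 tokens that are not in cup 1.
There are 4 tokens in cup 3.
The claim requires 12 ≥ 3 × 4 = 12, which holds.

True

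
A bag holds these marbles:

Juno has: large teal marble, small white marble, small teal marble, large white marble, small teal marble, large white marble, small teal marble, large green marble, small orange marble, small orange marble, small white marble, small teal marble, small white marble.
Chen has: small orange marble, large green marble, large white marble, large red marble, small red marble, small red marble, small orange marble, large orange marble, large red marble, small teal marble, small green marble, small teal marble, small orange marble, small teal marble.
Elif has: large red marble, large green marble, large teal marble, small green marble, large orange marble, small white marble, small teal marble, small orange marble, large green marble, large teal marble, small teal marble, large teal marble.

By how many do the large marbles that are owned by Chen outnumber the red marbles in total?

0

large marbles owned by Chen: 5.
red marbles: 5.
5 − 5 = 0.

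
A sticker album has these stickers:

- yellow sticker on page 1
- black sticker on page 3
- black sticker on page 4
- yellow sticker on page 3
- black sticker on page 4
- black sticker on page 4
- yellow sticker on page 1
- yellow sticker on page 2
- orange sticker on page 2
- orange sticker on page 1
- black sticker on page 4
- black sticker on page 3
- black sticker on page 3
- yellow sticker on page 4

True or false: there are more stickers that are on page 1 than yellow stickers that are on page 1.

True

|stickers on page 1| = 3.
|yellow stickers on page 1| = 2.
The claim requires 3 > 2, which holds.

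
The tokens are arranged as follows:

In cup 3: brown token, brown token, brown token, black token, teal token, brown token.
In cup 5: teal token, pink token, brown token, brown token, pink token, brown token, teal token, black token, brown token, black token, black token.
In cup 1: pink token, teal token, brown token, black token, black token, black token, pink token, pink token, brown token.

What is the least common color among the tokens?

Counts by color: brown 10, black 7, pink 5, teal 4.
The minimum is 4, held uniquely by teal.

teal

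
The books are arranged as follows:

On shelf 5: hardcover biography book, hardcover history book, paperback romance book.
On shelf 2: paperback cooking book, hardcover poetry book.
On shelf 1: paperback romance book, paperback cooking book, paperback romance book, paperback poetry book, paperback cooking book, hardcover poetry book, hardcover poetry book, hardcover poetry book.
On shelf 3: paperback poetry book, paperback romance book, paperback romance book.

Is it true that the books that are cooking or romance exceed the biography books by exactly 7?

|books that are cooking or romance| = 8.
|biography books| = 1.
The claim requires 8 − 1 (= 7) to equal 7, which holds.

True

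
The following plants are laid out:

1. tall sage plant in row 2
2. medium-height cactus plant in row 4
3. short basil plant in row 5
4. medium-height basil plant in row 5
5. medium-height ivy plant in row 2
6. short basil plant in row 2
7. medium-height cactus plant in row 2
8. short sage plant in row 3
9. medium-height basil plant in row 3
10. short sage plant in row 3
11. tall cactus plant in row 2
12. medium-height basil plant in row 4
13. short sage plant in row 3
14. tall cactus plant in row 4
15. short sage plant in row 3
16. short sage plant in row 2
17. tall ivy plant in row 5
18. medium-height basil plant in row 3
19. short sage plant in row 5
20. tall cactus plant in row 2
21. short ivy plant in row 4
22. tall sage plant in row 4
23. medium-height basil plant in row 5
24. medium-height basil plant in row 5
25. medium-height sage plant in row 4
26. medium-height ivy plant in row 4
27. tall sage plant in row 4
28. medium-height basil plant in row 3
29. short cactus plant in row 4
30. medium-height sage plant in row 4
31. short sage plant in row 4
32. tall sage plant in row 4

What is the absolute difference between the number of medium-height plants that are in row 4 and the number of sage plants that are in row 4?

1

medium-height plants in row 4: 5. sage plants in row 4: 6.
|5 − 6| = 6 − 5 = 1.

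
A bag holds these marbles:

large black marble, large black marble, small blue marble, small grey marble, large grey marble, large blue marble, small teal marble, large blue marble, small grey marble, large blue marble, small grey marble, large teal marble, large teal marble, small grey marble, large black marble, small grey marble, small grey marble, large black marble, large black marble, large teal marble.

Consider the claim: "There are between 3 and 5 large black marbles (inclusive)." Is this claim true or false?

True

|large black marbles| = 5.
The claim requires 3 ≤ 5 ≤ 5, which holds.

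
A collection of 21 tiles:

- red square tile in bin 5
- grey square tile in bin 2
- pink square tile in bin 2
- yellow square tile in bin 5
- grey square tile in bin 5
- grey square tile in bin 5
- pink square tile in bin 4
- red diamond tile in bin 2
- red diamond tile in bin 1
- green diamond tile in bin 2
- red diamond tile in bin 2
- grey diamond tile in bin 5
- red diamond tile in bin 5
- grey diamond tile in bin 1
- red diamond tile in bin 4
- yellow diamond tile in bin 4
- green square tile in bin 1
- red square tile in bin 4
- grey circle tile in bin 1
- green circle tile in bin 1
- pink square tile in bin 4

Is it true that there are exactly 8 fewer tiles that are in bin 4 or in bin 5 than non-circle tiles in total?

There are 11 tiles in bin 4 or in bin 5.
There are 19 non-circle tiles.
The claim requires 19 − 11 (= 8) to equal 8, which holds.

True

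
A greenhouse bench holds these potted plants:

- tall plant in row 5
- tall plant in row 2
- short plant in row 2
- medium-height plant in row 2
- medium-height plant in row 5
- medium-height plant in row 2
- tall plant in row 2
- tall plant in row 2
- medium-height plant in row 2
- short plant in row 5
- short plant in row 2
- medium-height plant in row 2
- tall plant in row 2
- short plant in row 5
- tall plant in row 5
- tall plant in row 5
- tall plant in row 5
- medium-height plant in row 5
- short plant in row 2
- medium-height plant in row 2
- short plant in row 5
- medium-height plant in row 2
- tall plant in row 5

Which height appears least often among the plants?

short

Counts by height: tall 9, medium-height 8, short 6.
The minimum is 6, held uniquely by short.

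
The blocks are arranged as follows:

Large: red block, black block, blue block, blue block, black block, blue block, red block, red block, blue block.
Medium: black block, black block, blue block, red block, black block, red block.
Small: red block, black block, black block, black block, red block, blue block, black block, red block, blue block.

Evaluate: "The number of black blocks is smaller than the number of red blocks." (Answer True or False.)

black blocks: 9.
red blocks: 8.
The claim requires 9 < 8, which does not hold.

False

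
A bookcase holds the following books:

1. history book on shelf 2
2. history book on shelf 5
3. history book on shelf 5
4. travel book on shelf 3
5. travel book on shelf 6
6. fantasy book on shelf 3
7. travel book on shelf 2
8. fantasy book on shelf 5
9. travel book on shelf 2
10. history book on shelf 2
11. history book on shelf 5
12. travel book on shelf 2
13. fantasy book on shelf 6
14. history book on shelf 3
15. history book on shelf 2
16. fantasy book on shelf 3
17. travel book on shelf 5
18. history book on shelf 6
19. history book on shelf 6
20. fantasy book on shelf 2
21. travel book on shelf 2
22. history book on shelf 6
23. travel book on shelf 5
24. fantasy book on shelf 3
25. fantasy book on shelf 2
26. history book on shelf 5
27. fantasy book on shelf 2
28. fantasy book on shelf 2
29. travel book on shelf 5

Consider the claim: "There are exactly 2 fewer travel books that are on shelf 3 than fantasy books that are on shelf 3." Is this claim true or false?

There is 1 travel book on shelf 3.
There are 3 fantasy books on shelf 3.
The claim requires 3 − 1 (= 2) to equal 2, which holds.

True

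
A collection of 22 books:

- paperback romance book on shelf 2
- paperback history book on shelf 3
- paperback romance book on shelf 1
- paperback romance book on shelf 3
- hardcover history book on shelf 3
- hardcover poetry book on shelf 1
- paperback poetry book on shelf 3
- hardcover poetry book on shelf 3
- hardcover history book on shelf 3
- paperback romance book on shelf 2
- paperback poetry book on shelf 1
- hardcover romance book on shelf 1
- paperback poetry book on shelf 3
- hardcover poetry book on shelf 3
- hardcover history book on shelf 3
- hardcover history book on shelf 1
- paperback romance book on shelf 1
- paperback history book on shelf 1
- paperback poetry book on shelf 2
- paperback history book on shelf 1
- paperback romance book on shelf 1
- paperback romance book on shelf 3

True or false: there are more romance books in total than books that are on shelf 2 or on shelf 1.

False

There are 8 romance books.
There are 12 books on shelf 2 or on shelf 1.
The claim requires 8 > 12, which does not hold.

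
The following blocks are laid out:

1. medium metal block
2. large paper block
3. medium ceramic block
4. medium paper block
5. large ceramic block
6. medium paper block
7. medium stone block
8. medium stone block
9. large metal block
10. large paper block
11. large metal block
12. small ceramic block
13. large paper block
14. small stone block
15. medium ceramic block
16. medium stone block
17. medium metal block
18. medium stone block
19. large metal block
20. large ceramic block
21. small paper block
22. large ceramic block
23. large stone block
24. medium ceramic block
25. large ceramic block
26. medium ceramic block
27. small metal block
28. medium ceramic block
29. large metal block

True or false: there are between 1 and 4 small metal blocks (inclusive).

|small metal blocks| = 1.
The claim requires 1 ≤ 1 ≤ 4, which holds.

True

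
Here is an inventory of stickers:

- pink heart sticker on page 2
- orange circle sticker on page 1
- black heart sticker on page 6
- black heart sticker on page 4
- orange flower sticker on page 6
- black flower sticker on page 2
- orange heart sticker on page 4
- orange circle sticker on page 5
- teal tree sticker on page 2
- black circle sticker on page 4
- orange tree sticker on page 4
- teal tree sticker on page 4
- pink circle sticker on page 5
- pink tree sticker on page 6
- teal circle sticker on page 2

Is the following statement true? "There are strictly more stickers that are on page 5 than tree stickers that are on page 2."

|stickers on page 5| = 2.
|tree stickers on page 2| = 1.
The claim requires 2 > 1, which holds.

True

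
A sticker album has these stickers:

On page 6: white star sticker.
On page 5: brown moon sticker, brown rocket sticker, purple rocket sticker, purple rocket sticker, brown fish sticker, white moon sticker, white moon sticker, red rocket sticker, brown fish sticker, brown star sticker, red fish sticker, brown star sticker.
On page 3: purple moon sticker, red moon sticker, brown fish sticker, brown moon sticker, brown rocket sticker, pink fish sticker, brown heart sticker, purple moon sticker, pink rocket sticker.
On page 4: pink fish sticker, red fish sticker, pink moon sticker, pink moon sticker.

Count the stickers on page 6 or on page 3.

10

on page 3: 9; on page 6: 1; together 9 + 1 = 10.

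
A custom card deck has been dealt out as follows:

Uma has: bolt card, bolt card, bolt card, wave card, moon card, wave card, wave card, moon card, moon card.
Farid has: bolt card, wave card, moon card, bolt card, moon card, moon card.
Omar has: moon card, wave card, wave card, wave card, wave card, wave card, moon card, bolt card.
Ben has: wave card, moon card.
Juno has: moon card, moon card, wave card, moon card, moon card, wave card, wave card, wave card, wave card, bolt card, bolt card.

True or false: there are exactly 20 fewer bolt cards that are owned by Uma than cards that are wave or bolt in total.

True

bolt cards owned by Uma: 3.
cards that are wave or bolt: 23.
The claim requires 23 − 3 (= 20) to equal 20, which holds.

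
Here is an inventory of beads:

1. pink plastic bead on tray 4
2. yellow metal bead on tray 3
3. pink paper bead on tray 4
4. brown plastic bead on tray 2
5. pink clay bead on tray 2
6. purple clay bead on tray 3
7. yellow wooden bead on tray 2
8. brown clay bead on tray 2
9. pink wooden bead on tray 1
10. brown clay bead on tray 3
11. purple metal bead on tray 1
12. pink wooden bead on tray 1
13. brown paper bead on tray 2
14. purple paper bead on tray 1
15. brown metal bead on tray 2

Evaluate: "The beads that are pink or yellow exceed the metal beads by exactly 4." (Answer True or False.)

|beads that are pink or yellow| = 7.
|metal beads| = 3.
The claim requires 7 − 3 (= 4) to equal 4, which holds.

True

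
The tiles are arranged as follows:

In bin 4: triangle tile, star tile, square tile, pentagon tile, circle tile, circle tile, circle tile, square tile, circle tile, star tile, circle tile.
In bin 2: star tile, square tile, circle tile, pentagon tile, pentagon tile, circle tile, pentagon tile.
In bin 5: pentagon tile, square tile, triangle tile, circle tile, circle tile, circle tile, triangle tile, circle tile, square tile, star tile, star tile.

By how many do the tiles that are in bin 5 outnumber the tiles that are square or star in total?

1

tiles in bin 5: 11.
tiles that are square or star: 10.
11 − 10 = 1.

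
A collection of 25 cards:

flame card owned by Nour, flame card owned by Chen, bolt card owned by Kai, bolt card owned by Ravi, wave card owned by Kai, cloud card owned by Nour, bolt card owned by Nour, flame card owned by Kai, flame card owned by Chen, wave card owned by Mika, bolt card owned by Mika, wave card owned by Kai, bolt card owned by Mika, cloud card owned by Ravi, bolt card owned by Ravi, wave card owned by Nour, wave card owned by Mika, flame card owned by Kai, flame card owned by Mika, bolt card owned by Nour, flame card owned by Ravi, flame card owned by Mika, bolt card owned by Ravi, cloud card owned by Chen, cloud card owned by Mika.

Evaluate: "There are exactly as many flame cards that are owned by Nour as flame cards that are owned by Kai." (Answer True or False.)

False

|flame cards owned by Nour| = 1.
|flame cards owned by Kai| = 2.
The claim requires 1 = 2, which does not hold.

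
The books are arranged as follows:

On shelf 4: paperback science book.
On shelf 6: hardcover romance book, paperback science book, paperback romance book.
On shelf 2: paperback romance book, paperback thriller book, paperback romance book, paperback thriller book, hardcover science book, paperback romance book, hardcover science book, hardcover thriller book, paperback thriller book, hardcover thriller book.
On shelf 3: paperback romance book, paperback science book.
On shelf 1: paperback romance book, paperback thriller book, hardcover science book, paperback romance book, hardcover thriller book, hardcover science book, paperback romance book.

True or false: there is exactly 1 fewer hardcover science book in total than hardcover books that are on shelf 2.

hardcover science books: 4.
hardcover books on shelf 2: 4.
The claim requires 4 − 4 (= 0) to equal 1, which does not hold.

False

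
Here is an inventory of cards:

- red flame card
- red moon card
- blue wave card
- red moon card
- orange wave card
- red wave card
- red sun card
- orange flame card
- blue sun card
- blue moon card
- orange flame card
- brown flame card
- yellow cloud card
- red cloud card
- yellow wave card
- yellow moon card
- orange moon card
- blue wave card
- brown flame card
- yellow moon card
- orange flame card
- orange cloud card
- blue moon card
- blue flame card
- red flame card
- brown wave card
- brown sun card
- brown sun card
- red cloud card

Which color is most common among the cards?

red

Counts by color: red 8, orange 6, blue 6, brown 5, yellow 4.
The maximum is 8, held uniquely by red.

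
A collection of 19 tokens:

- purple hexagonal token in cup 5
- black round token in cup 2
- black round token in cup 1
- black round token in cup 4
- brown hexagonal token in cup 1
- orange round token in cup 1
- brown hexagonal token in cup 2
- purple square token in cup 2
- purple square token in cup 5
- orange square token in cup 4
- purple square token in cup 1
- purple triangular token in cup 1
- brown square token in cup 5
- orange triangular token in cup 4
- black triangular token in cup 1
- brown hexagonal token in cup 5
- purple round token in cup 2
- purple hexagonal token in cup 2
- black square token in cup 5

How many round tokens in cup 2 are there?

2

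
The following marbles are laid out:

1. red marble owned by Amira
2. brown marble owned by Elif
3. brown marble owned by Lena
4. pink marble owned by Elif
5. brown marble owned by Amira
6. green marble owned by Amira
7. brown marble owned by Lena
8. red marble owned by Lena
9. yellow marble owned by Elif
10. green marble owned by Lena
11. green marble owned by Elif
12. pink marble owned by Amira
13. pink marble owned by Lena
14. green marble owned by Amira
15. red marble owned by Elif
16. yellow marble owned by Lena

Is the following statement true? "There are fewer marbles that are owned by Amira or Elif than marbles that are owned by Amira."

False

marbles owned by Amira or Elif: 10.
marbles owned by Amira: 5.
The claim requires 10 < 5, which does not hold.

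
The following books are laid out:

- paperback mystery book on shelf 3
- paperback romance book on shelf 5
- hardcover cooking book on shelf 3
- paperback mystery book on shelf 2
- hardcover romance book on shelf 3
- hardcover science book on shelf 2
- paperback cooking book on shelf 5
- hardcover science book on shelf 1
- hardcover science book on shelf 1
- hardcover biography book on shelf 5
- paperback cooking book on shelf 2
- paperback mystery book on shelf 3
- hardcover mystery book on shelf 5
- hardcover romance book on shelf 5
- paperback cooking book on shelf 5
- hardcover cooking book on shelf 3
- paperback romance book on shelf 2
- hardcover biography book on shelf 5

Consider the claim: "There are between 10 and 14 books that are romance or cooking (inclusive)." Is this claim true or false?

False

There are 9 books that are romance or cooking.
The claim requires 10 ≤ 9 ≤ 14, which does not hold.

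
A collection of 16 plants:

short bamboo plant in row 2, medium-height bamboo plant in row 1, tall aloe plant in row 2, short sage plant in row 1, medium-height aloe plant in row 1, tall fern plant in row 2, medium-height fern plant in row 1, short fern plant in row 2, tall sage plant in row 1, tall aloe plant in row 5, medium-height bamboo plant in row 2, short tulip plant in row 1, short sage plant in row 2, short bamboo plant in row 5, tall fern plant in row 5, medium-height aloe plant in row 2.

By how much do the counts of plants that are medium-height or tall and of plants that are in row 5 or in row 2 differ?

0

plants that are medium-height or tall: 10. plants in row 5 or in row 2: 10.
|10 − 10| = 10 − 10 = 0.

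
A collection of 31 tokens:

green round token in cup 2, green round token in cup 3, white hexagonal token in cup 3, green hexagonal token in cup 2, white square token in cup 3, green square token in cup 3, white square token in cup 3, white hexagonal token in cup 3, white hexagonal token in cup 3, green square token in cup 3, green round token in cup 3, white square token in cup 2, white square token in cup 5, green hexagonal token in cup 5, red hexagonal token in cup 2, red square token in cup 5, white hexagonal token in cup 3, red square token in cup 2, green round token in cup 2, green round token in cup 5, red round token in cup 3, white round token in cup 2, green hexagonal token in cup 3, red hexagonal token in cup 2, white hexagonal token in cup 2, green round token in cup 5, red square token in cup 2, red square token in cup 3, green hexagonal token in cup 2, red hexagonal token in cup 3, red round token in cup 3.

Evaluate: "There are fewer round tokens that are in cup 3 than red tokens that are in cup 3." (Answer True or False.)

There are 4 round tokens in cup 3.
There are 4 red tokens in cup 3.
The claim requires 4 < 4, which does not hold.

False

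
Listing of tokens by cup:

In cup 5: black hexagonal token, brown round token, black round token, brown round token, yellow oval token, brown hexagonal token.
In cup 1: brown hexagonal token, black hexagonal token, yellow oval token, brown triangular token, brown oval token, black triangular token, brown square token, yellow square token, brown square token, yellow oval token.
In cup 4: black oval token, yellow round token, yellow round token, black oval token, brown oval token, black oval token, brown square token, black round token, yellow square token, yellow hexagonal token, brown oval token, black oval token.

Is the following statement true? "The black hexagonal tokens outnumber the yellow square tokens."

False

|black hexagonal tokens| = 2.
|yellow square tokens| = 2.
The claim requires 2 > 2, which does not hold.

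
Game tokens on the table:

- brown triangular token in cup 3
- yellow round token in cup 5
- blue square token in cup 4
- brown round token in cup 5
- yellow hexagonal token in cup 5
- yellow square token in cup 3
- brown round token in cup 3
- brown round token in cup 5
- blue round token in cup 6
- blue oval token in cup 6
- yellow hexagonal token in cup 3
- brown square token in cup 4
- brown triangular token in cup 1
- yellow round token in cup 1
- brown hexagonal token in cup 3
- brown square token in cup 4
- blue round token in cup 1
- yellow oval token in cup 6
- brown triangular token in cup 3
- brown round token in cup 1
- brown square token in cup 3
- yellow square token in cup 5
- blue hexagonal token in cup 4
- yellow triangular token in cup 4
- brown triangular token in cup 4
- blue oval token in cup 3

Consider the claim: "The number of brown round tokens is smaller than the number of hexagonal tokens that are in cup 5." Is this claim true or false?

|brown round tokens| = 4.
|hexagonal tokens in cup 5| = 1.
The claim requires 4 < 1, which does not hold.

False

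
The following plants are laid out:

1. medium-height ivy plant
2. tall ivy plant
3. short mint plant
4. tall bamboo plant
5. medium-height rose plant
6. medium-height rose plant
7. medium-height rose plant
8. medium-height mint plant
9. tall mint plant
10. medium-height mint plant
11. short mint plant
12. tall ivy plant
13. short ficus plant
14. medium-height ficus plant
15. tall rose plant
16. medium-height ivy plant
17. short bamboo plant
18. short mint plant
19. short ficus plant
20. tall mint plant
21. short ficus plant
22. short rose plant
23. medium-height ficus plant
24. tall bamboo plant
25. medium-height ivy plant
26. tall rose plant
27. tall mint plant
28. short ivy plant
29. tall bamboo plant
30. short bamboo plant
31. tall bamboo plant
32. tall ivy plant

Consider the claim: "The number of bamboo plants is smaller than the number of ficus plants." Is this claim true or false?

False

|bamboo plants| = 6.
|ficus plants| = 5.
The claim requires 6 < 5, which does not hold.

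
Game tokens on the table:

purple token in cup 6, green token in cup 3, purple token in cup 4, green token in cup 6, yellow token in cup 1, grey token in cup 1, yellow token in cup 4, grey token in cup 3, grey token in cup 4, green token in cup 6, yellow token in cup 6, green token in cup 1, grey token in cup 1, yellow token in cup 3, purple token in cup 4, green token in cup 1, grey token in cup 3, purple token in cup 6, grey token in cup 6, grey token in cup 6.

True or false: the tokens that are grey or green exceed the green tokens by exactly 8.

False

tokens that are grey or green: 12.
green tokens: 5.
The claim requires 12 − 5 (= 7) to equal 8, which does not hold.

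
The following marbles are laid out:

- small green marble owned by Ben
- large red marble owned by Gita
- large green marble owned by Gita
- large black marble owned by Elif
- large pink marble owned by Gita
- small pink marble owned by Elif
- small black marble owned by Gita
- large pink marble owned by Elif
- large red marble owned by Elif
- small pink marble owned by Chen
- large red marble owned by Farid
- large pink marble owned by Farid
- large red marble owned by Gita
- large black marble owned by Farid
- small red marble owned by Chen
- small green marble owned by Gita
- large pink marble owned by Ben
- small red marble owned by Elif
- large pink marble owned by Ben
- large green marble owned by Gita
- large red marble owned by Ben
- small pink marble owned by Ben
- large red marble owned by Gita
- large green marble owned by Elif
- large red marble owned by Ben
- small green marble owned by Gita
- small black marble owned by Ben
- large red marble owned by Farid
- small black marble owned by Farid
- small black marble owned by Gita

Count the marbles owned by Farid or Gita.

Farid: 5; Gita: 10; together 5 + 10 = 15.

15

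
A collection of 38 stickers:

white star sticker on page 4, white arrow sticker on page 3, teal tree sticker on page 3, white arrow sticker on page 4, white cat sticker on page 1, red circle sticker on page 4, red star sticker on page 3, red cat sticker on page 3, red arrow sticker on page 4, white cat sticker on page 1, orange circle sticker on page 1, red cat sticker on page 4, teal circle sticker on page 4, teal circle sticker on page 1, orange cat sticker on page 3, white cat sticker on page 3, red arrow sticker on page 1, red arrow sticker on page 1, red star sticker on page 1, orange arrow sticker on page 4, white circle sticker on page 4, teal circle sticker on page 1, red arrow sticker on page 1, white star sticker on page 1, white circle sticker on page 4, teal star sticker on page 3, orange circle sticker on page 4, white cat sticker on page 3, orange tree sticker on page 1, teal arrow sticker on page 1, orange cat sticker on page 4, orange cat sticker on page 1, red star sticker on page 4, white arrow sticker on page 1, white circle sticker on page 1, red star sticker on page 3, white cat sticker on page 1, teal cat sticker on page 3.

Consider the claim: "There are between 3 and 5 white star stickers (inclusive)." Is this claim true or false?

|white star stickers| = 2.
The claim requires 3 ≤ 2 ≤ 5, which does not hold.

False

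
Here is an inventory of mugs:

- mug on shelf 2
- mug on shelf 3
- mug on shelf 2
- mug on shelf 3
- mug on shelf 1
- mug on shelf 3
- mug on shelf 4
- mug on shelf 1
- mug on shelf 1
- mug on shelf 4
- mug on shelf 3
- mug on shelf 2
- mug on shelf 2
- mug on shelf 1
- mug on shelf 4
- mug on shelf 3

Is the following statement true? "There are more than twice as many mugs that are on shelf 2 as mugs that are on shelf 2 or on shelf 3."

False

mugs on shelf 2: 4.
mugs on shelf 2 or on shelf 3: 9.
The claim requires 4 > 2 × 9 = 18, which does not hold.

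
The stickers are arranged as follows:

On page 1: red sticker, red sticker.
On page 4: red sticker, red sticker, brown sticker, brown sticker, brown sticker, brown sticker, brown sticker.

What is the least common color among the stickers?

Counts by color: brown 5, red 4.
The minimum is 4, held uniquely by red.

red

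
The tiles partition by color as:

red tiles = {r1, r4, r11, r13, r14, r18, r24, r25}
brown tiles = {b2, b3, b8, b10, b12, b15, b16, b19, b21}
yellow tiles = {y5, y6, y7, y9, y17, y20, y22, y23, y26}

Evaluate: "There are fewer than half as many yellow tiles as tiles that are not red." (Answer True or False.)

False

|yellow tiles| = 9.
|tiles that are not red| = 18.
The claim requires 2 × 9 = 18 < 18, which does not hold.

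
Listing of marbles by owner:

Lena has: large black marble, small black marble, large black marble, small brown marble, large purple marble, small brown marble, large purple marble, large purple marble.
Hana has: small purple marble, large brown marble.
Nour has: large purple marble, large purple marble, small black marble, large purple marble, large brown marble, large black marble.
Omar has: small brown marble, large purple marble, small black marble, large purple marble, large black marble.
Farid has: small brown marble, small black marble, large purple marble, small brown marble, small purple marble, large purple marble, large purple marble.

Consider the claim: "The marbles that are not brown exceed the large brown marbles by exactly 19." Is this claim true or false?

True

marbles that are not brown: 21.
large brown marbles: 2.
The claim requires 21 − 2 (= 19) to equal 19, which holds.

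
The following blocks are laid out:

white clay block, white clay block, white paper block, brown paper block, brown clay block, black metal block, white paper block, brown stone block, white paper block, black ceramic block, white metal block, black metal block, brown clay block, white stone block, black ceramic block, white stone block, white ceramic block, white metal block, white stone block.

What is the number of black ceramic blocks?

2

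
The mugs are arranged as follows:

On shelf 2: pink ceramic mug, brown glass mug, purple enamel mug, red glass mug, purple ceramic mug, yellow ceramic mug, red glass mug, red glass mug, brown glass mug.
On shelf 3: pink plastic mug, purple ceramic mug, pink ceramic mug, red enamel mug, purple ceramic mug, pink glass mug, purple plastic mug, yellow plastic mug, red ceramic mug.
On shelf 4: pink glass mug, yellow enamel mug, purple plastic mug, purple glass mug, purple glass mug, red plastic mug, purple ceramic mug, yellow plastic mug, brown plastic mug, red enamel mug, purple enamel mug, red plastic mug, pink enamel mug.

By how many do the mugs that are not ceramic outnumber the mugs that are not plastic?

mugs that are not ceramic: 23.
mugs that are not plastic: 23.
23 − 23 = 0.

0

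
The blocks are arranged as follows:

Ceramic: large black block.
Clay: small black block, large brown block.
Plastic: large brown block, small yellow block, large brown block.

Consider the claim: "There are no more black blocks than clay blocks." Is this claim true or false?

black blocks: 2.
clay blocks: 2.
The claim requires 2 ≤ 2, which holds.

True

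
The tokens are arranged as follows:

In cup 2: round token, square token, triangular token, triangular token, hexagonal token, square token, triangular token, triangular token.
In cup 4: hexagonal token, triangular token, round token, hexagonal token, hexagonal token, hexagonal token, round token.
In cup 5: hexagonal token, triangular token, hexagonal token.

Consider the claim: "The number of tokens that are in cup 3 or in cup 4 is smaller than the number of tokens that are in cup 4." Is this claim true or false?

There are 7 tokens in cup 3 or in cup 4.
There are 7 tokens in cup 4.
The claim requires 7 < 7, which does not hold.

False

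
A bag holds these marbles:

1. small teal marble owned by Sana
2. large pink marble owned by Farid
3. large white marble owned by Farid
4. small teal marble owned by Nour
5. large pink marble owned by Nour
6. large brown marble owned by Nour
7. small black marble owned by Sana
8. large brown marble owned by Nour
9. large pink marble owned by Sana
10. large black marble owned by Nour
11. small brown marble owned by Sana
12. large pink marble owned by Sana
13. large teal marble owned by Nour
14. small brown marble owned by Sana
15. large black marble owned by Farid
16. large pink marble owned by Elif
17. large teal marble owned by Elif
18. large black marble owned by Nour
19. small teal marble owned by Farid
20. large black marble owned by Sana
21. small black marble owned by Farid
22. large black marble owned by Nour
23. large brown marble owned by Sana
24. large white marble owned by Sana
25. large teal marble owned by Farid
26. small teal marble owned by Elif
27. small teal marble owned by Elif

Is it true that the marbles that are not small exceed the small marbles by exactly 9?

True

|marbles that are not small| = 18.
|small marbles| = 9.
The claim requires 18 − 9 (= 9) to equal 9, which holds.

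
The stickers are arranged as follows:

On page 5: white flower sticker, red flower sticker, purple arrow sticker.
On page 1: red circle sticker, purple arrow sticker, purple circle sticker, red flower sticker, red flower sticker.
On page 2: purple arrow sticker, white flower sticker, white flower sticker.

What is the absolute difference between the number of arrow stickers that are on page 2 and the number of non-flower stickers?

4

arrow stickers on page 2: 1. non-flower stickers: 5.
|1 − 5| = 5 − 1 = 4.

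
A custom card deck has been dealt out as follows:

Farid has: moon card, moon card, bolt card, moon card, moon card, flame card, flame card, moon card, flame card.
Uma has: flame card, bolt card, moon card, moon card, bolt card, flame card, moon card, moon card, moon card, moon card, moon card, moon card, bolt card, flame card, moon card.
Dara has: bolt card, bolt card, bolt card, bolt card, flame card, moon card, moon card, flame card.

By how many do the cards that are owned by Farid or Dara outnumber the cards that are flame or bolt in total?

cards owned by Farid or Dara: 17.
cards that are flame or bolt: 16.
17 − 16 = 1.

1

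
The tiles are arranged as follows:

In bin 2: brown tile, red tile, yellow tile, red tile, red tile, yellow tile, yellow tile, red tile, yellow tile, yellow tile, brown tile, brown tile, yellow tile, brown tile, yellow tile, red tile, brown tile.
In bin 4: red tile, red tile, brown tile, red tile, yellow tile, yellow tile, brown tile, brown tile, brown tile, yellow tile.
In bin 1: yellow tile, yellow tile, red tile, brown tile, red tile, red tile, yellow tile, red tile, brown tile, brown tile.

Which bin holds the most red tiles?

Counts by bin (restricted to red tiles): bin 2→5, bin 1→4, bin 4→3.
The maximum is 5, held uniquely by bin 2.

bin 2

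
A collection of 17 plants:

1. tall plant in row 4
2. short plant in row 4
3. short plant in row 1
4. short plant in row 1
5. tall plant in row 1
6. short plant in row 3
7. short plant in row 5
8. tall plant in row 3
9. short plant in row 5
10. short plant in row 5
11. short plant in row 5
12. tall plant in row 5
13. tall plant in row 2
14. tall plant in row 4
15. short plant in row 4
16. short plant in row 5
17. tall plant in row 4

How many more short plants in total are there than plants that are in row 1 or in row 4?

2

short plants: 10.
plants in row 1 or in row 4: 8.
10 − 8 = 2.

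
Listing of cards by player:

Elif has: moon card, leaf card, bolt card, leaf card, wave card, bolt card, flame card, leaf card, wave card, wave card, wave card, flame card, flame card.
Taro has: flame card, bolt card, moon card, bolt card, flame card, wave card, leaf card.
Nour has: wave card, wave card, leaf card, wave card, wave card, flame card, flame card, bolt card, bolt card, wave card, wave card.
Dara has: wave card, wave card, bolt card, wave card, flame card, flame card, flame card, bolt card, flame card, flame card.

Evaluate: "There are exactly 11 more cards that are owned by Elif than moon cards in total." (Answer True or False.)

True

|cards owned by Elif| = 13.
|moon cards| = 2.
The claim requires 13 − 2 (= 11) to equal 11, which holds.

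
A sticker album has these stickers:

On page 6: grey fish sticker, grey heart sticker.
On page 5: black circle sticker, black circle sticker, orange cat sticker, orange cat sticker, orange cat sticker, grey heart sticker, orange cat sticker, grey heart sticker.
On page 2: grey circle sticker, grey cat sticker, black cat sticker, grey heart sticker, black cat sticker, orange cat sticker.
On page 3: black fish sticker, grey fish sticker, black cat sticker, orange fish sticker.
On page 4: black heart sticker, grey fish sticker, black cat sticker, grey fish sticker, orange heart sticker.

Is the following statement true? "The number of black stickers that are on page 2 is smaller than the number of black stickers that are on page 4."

False

black stickers on page 2: 2.
black stickers on page 4: 2.
The claim requires 2 < 2, which does not hold.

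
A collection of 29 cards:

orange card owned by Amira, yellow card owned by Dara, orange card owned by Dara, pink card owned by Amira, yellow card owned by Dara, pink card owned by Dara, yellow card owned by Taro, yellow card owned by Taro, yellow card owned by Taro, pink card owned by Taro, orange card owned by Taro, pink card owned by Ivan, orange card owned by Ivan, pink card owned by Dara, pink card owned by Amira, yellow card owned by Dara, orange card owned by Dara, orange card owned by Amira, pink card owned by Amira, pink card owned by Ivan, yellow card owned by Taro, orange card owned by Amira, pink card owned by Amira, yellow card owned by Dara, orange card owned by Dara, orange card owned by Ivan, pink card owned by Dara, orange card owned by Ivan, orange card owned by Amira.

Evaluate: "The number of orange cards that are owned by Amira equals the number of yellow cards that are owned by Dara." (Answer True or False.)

True

|orange cards owned by Amira| = 4.
|yellow cards owned by Dara| = 4.
The claim requires 4 = 4, which holds.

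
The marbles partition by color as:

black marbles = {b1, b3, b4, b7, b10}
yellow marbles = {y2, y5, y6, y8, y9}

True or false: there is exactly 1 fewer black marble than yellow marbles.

False

There are 5 black marbles.
There are 5 yellow marbles.
The claim requires 5 − 5 (= 0) to equal 1, which does not hold.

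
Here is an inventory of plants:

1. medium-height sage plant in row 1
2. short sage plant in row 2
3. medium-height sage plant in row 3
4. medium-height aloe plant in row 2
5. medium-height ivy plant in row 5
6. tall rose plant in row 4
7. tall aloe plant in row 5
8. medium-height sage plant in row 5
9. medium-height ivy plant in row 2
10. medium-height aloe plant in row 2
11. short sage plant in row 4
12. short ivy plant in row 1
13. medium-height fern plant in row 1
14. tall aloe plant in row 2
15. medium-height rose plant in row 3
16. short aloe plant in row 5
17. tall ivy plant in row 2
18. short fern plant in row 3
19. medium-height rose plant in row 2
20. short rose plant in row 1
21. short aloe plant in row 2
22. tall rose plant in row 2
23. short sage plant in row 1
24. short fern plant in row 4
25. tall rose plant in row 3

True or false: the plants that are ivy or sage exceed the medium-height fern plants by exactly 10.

plants that are ivy or sage: 10.
medium-height fern plants: 1.
The claim requires 10 − 1 (= 9) to equal 10, which does not hold.

False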